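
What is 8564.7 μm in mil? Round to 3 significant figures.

1 micrometer = 0.0393701 mil.
Then 8564.7 × 0.0393701 ≈ 337 mil.

337 mil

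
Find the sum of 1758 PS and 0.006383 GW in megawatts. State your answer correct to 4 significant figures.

7.676 MW

1758 PS = 1.29301 MW and 0.006383 GW = 6.38300 MW.
1.29301 + 6.38300 ≈ 7.676 MW.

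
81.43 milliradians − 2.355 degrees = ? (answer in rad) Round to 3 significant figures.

81.43 mrad = 0.0814300 rad and 2.355 ° = 0.0411025 rad.
0.0814300 − 0.0411025 ≈ 0.0403 rad.

0.0403 rad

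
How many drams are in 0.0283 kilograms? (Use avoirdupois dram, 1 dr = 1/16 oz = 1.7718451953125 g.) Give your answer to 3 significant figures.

1 kilogram = 564.383 drams.
So 0.0283 × 564.383 ≈ 16.0 dr.

16.0 dr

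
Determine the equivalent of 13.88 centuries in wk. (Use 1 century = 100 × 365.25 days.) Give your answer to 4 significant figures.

72420 weeks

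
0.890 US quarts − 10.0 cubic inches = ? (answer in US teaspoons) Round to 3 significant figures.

138 US tsp

0.890 US qt = 170.880 US tsp and 10.0 in³ = 33.2468 US tsp.
170.880 − 33.2468 ≈ 138 US tsp.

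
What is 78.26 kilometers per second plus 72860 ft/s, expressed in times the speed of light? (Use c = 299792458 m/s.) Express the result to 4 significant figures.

0.0003351 times the speed of light

78.26 km/s = 0.000261047 c and 72860 ft/s = 7.40770 × 10^-5 c.
0.000261047 + 7.40770 × 10^-5 ≈ 0.0003351 c.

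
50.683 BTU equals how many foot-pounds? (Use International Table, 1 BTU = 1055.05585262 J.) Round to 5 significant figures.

39440 ft·lbf

1 British thermal unit = 778.169 ft·lbf.
Then 50.683 × 778.169 ≈ 39440 ft·lbf.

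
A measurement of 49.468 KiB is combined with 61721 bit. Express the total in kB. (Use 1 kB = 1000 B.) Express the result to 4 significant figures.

49.468 KiB = 50.65523 kB and 61721 bit = 7.715125 kB.
50.65523 + 7.715125 ≈ 58.37 kB.

58.37 kilobytes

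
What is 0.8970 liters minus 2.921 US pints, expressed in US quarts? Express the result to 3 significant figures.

-0.513 US qt

0.8970 L = 0.947849 US qt and 2.921 US pt = 1.46050 US qt.
0.947849 − 1.46050 ≈ -0.513 US qt.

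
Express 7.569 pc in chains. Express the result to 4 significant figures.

1 pc = 1.53388e+15 chain.
So 7.569 × 1.53388e+15 ≈ 1.161e+16 chain.

1.161e+16 chains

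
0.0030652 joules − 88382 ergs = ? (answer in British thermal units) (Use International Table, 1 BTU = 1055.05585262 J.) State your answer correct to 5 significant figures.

-5.4717 × 10^-6 BTU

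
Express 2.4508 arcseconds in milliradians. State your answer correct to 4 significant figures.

1 arcsecond = 0.00484814 milliradians.
Thus 2.4508 × 0.00484814 ≈ 0.01188 mrad.

0.01188 milliradians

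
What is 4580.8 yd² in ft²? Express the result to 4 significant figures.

1 yd² = 9.00000 square feet.
4580.8 × 9.00000 ≈ 41230 ft².

41230 ft²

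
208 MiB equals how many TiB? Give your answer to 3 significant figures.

1 mebibyte = 9.53674 × 10^-7 TiB.
So 208 × 9.53674 × 10^-7 ≈ 0.000198 TiB.

0.000198 tebibytes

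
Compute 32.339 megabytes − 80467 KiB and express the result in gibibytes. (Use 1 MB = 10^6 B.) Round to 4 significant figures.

32.339 MB = 0.0301180 GiB and 80467 KiB = 0.0767393 GiB.
0.0301180 − 0.0767393 ≈ -0.04662 GiB.

-0.04662 gibibytes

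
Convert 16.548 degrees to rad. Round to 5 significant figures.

0.28882 radians

1 ° = 0.0174533 rad.
16.548 × 0.0174533 ≈ 0.28882 rad.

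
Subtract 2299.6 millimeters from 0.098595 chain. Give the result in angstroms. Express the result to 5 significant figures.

0.098595 chain = 1.98342 × 10^10 Å and 2299.6 mm = 2.29960 × 10^10 Å.
1.98342 × 10^10 − 2.29960 × 10^10 ≈ -3.1618 × 10^9 Å.

-3.1618 × 10^9 angstroms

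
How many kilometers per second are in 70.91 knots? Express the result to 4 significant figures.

1 kn = 0.000514444 km/s.
Then 70.91 × 0.000514444 ≈ 0.03648 km/s.

0.03648 km/s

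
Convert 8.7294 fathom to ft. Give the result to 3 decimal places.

1 fathom = 6.00000 ft.
Then 8.7294 × 6.00000 ≈ 52.376 ft.

52.376 feet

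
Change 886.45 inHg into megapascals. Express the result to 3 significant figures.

1 inch of mercury = 0.00338639 MPa.
So 886.45 × 0.00338639 ≈ 3.00 MPa.

3.00 megapascals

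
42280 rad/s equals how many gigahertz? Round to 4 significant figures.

6.729 × 10^-6 GHz

1 radian per second = 1.59155 × 10^-10 GHz.
So 42280 × 1.59155 × 10^-10 ≈ 6.729 × 10^-6 GHz.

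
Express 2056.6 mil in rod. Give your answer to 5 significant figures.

1 mil = 5.05051 × 10^-6 rods.
Thus 2056.6 × 5.05051 × 10^-6 ≈ 0.010387 rod.

0.010387 rod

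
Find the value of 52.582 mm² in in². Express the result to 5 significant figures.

0.081502 square inches

1 mm² = 0.00155000 in².
Then 52.582 × 0.00155000 ≈ 0.081502 in².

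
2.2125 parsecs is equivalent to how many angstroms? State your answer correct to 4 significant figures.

1 parsec = 3.08568e+26 Å.
So 2.2125 × 3.08568e+26 ≈ 6.827e+26 Å.

6.827e+26 Å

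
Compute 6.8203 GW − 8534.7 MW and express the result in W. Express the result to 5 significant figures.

-1.7144e+9 W

6.8203 GW = 6.82030e+9 W and 8534.7 MW = 8.53470e+9 W.
6.82030e+9 − 8.53470e+9 ≈ -1.7144e+9 W.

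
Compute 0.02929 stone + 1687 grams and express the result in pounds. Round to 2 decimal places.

0.02929 st = 0.410060 lb and 1687 g = 3.71920 lb.
0.410060 + 3.71920 ≈ 4.13 lb.

4.13 lb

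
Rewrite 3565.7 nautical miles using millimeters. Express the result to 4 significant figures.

6.604 × 10^9 millimeters

1 nautical mile = 1.85200 × 10^6 mm.
Then 3565.7 × 1.85200 × 10^6 ≈ 6.604 × 10^9 mm.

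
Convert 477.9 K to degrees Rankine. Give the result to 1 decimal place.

860.2 °R

°R = K × 9/5.
Applying the formula gives 860.2 °R.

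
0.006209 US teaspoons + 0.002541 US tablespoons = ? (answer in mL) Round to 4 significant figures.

0.006209 US tsp = 0.0306037 mL and 0.002541 US tbsp = 0.0375732 mL.
0.0306037 + 0.0375732 ≈ 0.06818 mL.

0.06818 milliliters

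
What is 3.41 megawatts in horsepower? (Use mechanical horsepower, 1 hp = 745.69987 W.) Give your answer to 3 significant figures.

1 megawatt = 1341.02 hp.
Then 3.41 × 1341.02 ≈ 4570 hp.

4570 horsepower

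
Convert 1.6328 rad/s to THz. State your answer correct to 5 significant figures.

2.5987e-13 THz

1 rad/s = 1.59155e-13 terahertz.
1.6328 × 1.59155e-13 ≈ 2.5987e-13 THz.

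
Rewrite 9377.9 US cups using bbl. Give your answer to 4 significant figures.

13.96 oil barrels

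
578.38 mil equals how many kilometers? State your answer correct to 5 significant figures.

1.4691 × 10^-5 km

1 mil = 2.54000 × 10^-8 kilometers.
So 578.38 × 2.54000 × 10^-8 ≈ 1.4691 × 10^-5 km.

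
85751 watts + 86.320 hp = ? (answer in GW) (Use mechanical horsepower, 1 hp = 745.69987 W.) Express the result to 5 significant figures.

85751 W = 8.57510 × 10^-5 GW and 86.320 hp = 6.43688 × 10^-5 GW.
8.57510 × 10^-5 + 6.43688 × 10^-5 ≈ 0.00015012 GW.

0.00015012 GW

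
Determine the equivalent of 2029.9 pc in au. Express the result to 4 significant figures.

4.187 × 10^8 au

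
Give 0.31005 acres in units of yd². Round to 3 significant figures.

1 acre = 4840.00 yd².
So 0.31005 × 4840.00 ≈ 1500 yd².

1500 yd²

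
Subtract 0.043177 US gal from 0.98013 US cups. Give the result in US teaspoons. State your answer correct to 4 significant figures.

0.98013 US cup = 47.0462 US tsp and 0.043177 US gal = 33.1599 US tsp.
47.0462 − 33.1599 ≈ 13.89 US tsp.

13.89 US teaspoons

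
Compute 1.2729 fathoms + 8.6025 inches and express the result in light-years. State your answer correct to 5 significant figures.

2.6915e-16 light-years

1.2729 fathom = 2.46057e-16 ly and 8.6025 in = 2.30958e-17 ly.
2.46057e-16 + 2.30958e-17 ≈ 2.6915e-16 ly.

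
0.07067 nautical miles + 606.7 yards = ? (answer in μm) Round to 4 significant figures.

6.856 × 10^8 micrometers

0.07067 nmi = 1.30881 × 10^8 μm and 606.7 yd = 5.54766 × 10^8 μm.
1.30881 × 10^8 + 5.54766 × 10^8 ≈ 6.856 × 10^8 μm.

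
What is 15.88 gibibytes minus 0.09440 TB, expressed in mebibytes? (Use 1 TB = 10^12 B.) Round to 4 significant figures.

-73770 MiB

15.88 GiB = 16261.1 MiB and 0.09440 TB = 90026.9 MiB.
16261.1 − 90026.9 ≈ -73770 MiB.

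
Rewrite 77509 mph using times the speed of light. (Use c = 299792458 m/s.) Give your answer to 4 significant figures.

1 mph = 1.49116 × 10^-9 times the speed of light.
Thus 77509 × 1.49116 × 10^-9 ≈ 0.0001156 c.

0.0001156 c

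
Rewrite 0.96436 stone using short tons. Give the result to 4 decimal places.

0.0068 short ton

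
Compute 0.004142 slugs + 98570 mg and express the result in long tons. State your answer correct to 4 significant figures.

0.0001565 long ton

0.004142 slug = 5.94933 × 10^-5 long ton and 98570 mg = 9.70132 × 10^-5 long ton.
5.94933 × 10^-5 + 9.70132 × 10^-5 ≈ 0.0001565 long ton.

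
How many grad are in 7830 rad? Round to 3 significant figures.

1 rad = 63.6620 gradians.
Then 7830 × 63.6620 ≈ 498000 grad.

498000 grad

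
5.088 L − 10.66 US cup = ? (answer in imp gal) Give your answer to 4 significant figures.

0.5644 imperial gallons

5.088 L = 1.11920 imp gal and 10.66 US cup = 0.554769 imp gal.
1.11920 − 0.554769 ≈ 0.5644 imp gal.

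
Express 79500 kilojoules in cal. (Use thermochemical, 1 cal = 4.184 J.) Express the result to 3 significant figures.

1 kJ = 239.006 calories.
79500 × 239.006 ≈ 1.90e+7 cal.

1.90e+7 calories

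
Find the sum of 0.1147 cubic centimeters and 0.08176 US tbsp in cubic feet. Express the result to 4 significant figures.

4.674e-5 cubic feet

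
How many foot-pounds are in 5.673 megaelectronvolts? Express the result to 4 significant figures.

1 MeV = 1.18170 × 10^-13 ft·lbf.
5.673 × 1.18170 × 10^-13 ≈ 6.704 × 10^-13 ft·lbf.

6.704 × 10^-13 ft·lbf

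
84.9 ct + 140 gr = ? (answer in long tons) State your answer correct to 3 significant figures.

84.9 ct = 1.67118 × 10^-5 long ton and 140 gr = 8.92857 × 10^-6 long ton.
1.67118 × 10^-5 + 8.92857 × 10^-6 ≈ 2.56 × 10^-5 long ton.

2.56 × 10^-5 long ton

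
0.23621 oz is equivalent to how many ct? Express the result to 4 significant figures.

33.48 ct

1 oz = 141.748 carats.
Thus 0.23621 × 141.748 ≈ 33.48 ct.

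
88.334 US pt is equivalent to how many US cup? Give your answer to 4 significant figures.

1 US pt = 2.00000 US cup.
88.334 × 2.00000 ≈ 176.7 US cup.

176.7 US cup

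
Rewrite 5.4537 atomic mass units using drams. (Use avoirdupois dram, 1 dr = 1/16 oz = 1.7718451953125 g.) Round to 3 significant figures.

1 u = 9.37181e-25 dr.
So 5.4537 × 9.37181e-25 ≈ 5.11e-24 dr.

5.11e-24 dr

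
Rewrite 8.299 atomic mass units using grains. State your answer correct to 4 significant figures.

1 u = 2.56260 × 10^-23 grains.
Thus 8.299 × 2.56260 × 10^-23 ≈ 2.127 × 10^-22 gr.

2.127 × 10^-22 gr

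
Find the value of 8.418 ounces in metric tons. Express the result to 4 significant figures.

1 ounce = 2.83495 × 10^-5 metric tons.
Thus 8.418 × 2.83495 × 10^-5 ≈ 0.0002386 t.

0.0002386 metric tons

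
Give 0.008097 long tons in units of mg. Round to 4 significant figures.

8.227e+6 milligrams

1 long ton = 1.01605e+9 milligrams.
So 0.008097 × 1.01605e+9 ≈ 8.227e+6 mg.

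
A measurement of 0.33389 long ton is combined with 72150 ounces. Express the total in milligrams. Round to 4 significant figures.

2.385 × 10^9 mg

0.33389 long ton = 3.39248 × 10^8 mg and 72150 oz = 2.04542 × 10^9 mg.
3.39248 × 10^8 + 2.04542 × 10^9 ≈ 2.385 × 10^9 mg.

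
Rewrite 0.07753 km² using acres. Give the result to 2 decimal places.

1 square kilometer = 247.105 acres.
Then 0.07753 × 247.105 ≈ 19.16 acre.

19.16 acre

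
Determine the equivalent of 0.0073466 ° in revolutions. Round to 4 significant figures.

1 degree = 0.00277778 rev.
Then 0.0073466 × 0.00277778 ≈ 2.041e-5 rev.

2.041e-5 revolutions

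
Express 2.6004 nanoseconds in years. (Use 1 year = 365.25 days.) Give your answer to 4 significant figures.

1 nanosecond = 3.16881 × 10^-17 yr.
Then 2.6004 × 3.16881 × 10^-17 ≈ 8.240 × 10^-17 yr.

8.240 × 10^-17 years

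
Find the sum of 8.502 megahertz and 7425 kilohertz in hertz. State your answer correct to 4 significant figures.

8.502 MHz = 8.50200e+6 Hz and 7425 kHz = 7.42500e+6 Hz.
8.50200e+6 + 7.42500e+6 ≈ 1.593e+7 Hz.

1.593e+7 Hz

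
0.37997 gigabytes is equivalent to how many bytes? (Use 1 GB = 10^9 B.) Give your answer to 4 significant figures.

1 GB = 1.00000e+9 B.
So 0.37997 × 1.00000e+9 ≈ 3.800e+8 B.

3.800e+8 B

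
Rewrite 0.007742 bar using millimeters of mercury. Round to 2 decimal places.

5.81 mmHg

1 bar = 750.062 millimeters of mercury.
Thus 0.007742 × 750.062 ≈ 5.81 mmHg.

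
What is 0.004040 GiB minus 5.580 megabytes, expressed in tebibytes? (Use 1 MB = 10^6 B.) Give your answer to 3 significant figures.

-1.13 × 10^-6 TiB

0.004040 GiB = 3.94531 × 10^-6 TiB and 5.580 MB = 5.07498 × 10^-6 TiB.
3.94531 × 10^-6 − 5.07498 × 10^-6 ≈ -1.13 × 10^-6 TiB.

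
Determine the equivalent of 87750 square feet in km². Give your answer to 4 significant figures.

1 square foot = 9.29030 × 10^-8 km².
Then 87750 × 9.29030 × 10^-8 ≈ 0.008152 km².

0.008152 km²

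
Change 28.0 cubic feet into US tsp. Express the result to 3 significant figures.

161000 US tsp

1 cubic foot = 5745.04 US teaspoons.
28.0 × 5745.04 ≈ 161000 US tsp.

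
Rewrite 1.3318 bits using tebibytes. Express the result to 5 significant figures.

1.5141e-13 TiB

1 bit = 1.13687e-13 TiB.
Thus 1.3318 × 1.13687e-13 ≈ 1.5141e-13 TiB.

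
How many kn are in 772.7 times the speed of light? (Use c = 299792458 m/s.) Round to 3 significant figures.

4.50 × 10^11 kn

1 speed of light = 5.82750 × 10^8 kn.
772.7 × 5.82750 × 10^8 ≈ 4.50 × 10^11 kn.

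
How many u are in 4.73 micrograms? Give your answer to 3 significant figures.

1 microgram = 6.02214 × 10^17 u.
Thus 4.73 × 6.02214 × 10^17 ≈ 2.85 × 10^18 u.

2.85 × 10^18 u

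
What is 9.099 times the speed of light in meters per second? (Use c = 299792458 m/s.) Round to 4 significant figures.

2.728 × 10^9 meters per second

1 c = 2.99792 × 10^8 m/s.
Then 9.099 × 2.99792 × 10^8 ≈ 2.728 × 10^9 m/s.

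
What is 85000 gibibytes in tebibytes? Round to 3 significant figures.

1 gibibyte = 0.0009765625 TiB.
So 85000 × 0.0009765625 ≈ 83.0 TiB.

83.0 TiB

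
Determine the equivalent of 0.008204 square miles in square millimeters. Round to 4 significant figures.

1 mi² = 2.58999e+12 mm².
Then 0.008204 × 2.58999e+12 ≈ 2.125e+10 mm².

2.125e+10 mm²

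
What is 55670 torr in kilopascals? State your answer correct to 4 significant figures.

7422 kilopascals

1 torr = 0.133322 kPa.
55670 × 0.133322 ≈ 7422 kPa.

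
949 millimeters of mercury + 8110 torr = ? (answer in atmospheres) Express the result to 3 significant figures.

11.9 atmospheres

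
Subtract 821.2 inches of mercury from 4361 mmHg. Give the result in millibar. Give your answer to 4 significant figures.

-21990 millibar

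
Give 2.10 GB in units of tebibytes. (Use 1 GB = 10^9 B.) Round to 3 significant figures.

1 GB = 0.000909495 tebibytes.
Thus 2.10 × 0.000909495 ≈ 0.00191 TiB.

0.00191 TiB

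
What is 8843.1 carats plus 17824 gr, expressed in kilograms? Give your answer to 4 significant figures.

2.924 kg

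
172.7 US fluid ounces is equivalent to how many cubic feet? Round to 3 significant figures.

0.180 cubic feet

1 US fl oz = 0.00104438 cubic feet.
So 172.7 × 0.00104438 ≈ 0.180 ft³.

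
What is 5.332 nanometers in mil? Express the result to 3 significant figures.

0.000210 mils

1 nm = 3.93701 × 10^-5 mils.
5.332 × 3.93701 × 10^-5 ≈ 0.000210 mil.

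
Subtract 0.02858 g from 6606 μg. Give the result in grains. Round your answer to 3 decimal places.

-0.339 gr

6606 μg = 0.101946 gr and 0.02858 g = 0.441057 gr.
0.101946 − 0.441057 ≈ -0.339 gr.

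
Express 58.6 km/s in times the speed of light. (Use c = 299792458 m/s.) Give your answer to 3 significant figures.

0.000195 c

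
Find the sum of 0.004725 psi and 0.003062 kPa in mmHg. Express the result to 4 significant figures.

0.2673 mmHg

0.004725 psi = 0.244353 mmHg and 0.003062 kPa = 0.0229669 mmHg.
0.244353 + 0.0229669 ≈ 0.2673 mmHg.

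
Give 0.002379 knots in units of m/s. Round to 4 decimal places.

0.0012 m/s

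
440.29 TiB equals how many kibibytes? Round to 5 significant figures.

1 tebibyte = 1.07374 × 10^9 KiB.
Then 440.29 × 1.07374 × 10^9 ≈ 4.7276 × 10^11 KiB.

4.7276 × 10^11 kibibytes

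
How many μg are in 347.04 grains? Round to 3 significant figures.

2.25e+7 micrograms

1 gr = 64798.9 μg.
347.04 × 64798.9 ≈ 2.25e+7 μg.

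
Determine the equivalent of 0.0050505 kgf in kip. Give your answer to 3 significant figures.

1.11 × 10^-5 kip

1 kilogram-force = 0.00220462 kips.
0.0050505 × 0.00220462 ≈ 1.11 × 10^-5 kip.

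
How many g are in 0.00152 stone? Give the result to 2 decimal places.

1 stone = 6350.29 g.
So 0.00152 × 6350.29 ≈ 9.65 g.

9.65 g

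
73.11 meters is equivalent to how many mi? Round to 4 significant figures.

0.04543 miles

1 meter = 0.000621371 miles.
73.11 × 0.000621371 ≈ 0.04543 mi.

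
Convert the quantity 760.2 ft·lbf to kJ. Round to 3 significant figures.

1.03 kJ

1 ft·lbf = 0.00135582 kJ.
Thus 760.2 × 0.00135582 ≈ 1.03 kJ.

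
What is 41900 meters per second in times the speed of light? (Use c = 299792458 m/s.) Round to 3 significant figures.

1 m/s = 3.33564e-9 c.
41900 × 3.33564e-9 ≈ 0.000140 c.

0.000140 c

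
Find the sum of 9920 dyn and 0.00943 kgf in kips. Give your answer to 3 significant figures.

9920 dyn = 2.23010 × 10^-5 kip and 0.00943 kgf = 2.07896 × 10^-5 kip.
2.23010 × 10^-5 + 2.07896 × 10^-5 ≈ 4.31 × 10^-5 kip.

4.31 × 10^-5 kip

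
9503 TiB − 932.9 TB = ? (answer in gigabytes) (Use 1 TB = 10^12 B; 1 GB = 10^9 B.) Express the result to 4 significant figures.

9503 TiB = 1.04487 × 10^7 GB and 932.9 TB = 932900 GB.
1.04487 × 10^7 − 932900 ≈ 9.516 × 10^6 GB.

9.516 × 10^6 GB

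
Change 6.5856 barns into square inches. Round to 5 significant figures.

1.0208 × 10^-24 in²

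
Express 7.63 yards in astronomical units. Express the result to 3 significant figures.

1 yard = 6.11239e-12 astronomical units.
So 7.63 × 6.11239e-12 ≈ 4.66e-11 au.

4.66e-11 au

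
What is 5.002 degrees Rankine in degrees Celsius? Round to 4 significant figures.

-270.4 degrees Celsius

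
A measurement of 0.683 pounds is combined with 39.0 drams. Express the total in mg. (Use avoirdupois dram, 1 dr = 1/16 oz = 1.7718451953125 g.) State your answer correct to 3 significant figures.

379000 mg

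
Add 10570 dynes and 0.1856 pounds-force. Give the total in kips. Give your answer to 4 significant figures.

0.0002094 kip

10570 dyn = 2.37623 × 10^-5 kip and 0.1856 lbf = 0.000185600 kip.
2.37623 × 10^-5 + 0.000185600 ≈ 0.0002094 kip.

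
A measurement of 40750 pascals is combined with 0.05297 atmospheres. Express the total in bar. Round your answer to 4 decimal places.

40750 Pa = 0.407500 bar and 0.05297 atm = 0.0536719 bar.
0.407500 + 0.0536719 ≈ 0.4612 bar.

0.4612 bar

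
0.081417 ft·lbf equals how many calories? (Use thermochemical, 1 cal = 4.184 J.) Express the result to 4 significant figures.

1 foot-pound = 0.324048 cal.
Then 0.081417 × 0.324048 ≈ 0.02638 cal.

0.02638 cal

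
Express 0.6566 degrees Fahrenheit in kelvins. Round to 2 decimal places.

255.74 K

K = (°F + 459.67) × 5/9.
Applying the formula gives 255.74 K.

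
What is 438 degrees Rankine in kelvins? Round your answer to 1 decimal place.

243.3 kelvins

°R = K × 9/5.
Applying the formula gives 243.3 K.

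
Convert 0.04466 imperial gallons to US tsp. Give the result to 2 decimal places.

41.19 US tsp

1 imperial gallon = 922.330 US tsp.
Thus 0.04466 × 922.330 ≈ 41.19 US tsp.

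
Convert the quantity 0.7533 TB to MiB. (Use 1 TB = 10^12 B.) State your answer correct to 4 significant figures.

1 TB = 953674 MiB.
Thus 0.7533 × 953674 ≈ 718400 MiB.

718400 MiB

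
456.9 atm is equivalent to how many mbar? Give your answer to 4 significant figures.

1 atmosphere = 1013.25 mbar.
So 456.9 × 1013.25 ≈ 463000 mbar.

463000 mbar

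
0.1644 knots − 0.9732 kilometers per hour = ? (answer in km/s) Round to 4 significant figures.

0.1644 kn = 8.45747e-5 km/s and 0.9732 km/h = 0.000270333 km/s.
8.45747e-5 − 0.000270333 ≈ -0.0001858 km/s.

-0.0001858 km/s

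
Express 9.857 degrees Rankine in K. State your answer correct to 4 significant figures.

°R = K × 9/5.
Applying the formula gives 5.476 K.

5.476 K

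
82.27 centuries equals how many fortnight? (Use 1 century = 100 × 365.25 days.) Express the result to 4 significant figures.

214600 fortnight

1 century = 2608.93 fortnight.
So 82.27 × 2608.93 ≈ 214600 fortnight.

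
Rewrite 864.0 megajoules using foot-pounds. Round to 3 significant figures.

1 megajoule = 737562 foot-pounds.
Then 864.0 × 737562 ≈ 6.37 × 10^8 ft·lbf.

6.37 × 10^8 foot-pounds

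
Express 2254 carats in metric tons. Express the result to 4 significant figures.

1 ct = 2.00000 × 10^-7 t.
Thus 2254 × 2.00000 × 10^-7 ≈ 0.0004508 t.

0.0004508 metric tons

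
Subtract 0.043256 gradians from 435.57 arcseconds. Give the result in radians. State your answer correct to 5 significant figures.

0.0014322 rad

435.57 arcsec = 0.00211170 rad and 0.043256 grad = 0.000679464 rad.
0.00211170 − 0.000679464 ≈ 0.0014322 rad.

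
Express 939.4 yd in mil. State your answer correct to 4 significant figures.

3.382 × 10^7 mils

1 yd = 36000.0 mils.
So 939.4 × 36000.0 ≈ 3.382 × 10^7 mil.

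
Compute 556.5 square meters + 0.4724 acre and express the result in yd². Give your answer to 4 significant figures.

2952 yd²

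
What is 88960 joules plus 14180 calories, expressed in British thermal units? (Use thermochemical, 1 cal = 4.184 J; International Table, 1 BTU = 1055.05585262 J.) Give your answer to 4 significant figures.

88960 J = 84.3178 BTU and 14180 cal = 56.2332 BTU.
84.3178 + 56.2332 ≈ 140.6 BTU.

140.6 BTU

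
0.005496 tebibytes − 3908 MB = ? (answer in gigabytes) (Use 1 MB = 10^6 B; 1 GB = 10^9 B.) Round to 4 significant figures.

0.005496 TiB = 6.04292 GB and 3908 MB = 3.90800 GB.
6.04292 − 3.90800 ≈ 2.135 GB.

2.135 gigabytes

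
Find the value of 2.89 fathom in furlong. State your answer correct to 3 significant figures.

0.0263 furlong

1 fathom = 0.00909091 furlongs.
2.89 × 0.00909091 ≈ 0.0263 furlong.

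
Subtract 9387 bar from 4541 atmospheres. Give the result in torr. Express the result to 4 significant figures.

4541 atm = 3.45116 × 10^6 torr and 9387 bar = 7.04083 × 10^6 torr.
3.45116 × 10^6 − 7.04083 × 10^6 ≈ -3.590 × 10^6 torr.

-3.590 × 10^6 torr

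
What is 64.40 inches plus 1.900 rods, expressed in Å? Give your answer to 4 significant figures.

64.40 in = 1.63576 × 10^10 Å and 1.900 rod = 9.55548 × 10^10 Å.
1.63576 × 10^10 + 9.55548 × 10^10 ≈ 1.119 × 10^11 Å.

1.119 × 10^11 Å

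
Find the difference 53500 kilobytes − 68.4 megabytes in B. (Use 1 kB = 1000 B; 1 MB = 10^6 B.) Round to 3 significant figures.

-1.49e+7 B

53500 kB = 5.35000e+7 B and 68.4 MB = 6.84000e+7 B.
5.35000e+7 − 6.84000e+7 ≈ -1.49e+7 B.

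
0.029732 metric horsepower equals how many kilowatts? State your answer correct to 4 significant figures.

0.02187 kW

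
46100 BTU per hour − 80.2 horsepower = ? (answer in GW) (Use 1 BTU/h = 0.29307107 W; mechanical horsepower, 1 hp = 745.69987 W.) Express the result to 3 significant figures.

46100 BTU/h = 1.35106e-5 GW and 80.2 hp = 5.98051e-5 GW.
1.35106e-5 − 5.98051e-5 ≈ -4.63e-5 GW.

-4.63e-5 GW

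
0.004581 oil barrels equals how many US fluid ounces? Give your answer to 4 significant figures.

24.63 US fl oz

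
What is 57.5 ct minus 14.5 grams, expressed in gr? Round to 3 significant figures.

-46.3 grains

57.5 ct = 177.472 gr and 14.5 g = 223.769 gr.
177.472 − 223.769 ≈ -46.3 gr.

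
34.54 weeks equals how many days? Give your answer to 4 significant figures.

241.8 d

1 wk = 7.00000 d.
So 34.54 × 7.00000 ≈ 241.8 d.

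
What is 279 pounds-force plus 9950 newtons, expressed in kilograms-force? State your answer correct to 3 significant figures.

1140 kgf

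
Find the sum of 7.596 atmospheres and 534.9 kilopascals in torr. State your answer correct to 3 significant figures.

9790 torr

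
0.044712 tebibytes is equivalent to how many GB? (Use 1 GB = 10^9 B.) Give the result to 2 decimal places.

49.16 GB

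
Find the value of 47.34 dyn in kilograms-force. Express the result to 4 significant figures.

4.827 × 10^-5 kilograms-force

1 dyn = 1.01972 × 10^-6 kgf.
47.34 × 1.01972 × 10^-6 ≈ 4.827 × 10^-5 kgf.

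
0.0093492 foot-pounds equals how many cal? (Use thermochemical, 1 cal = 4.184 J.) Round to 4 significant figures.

0.003030 cal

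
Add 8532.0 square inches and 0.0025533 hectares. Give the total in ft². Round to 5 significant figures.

8532.0 in² = 59.25000 ft² and 0.0025533 ha = 274.8349 ft².
59.25000 + 274.8349 ≈ 334.08 ft².

334.08 square feet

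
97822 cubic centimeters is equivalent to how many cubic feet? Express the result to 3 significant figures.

3.45 ft³

1 cm³ = 3.53147 × 10^-5 ft³.
Then 97822 × 3.53147 × 10^-5 ≈ 3.45 ft³.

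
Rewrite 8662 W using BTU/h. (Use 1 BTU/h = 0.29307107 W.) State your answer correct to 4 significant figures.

29560 BTU per hour

1 W = 3.41214 BTU per hour.
Thus 8662 × 3.41214 ≈ 29560 BTU/h.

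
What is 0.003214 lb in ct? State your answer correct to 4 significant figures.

7.289 ct

1 lb = 2267.96 ct.
Then 0.003214 × 2267.96 ≈ 7.289 ct.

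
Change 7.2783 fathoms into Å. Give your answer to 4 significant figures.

1.331 × 10^11 angstroms

1 fathom = 1.82880 × 10^10 angstroms.
So 7.2783 × 1.82880 × 10^10 ≈ 1.331 × 10^11 Å.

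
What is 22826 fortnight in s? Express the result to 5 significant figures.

2.7610 × 10^10 seconds

1 fortnight = 1.20960 × 10^6 s.
So 22826 × 1.20960 × 10^6 ≈ 2.7610 × 10^10 s.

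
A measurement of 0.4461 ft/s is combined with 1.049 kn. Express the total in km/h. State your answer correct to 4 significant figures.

0.4461 ft/s = 0.489497 km/h and 1.049 kn = 1.94275 km/h.
0.489497 + 1.94275 ≈ 2.432 km/h.

2.432 km/h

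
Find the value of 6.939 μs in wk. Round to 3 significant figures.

1 microsecond = 1.65344 × 10^-12 wk.
6.939 × 1.65344 × 10^-12 ≈ 1.15 × 10^-11 wk.

1.15 × 10^-11 wk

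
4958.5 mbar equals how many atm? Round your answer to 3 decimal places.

1 millibar = 0.000986923 atmospheres.
Thus 4958.5 × 0.000986923 ≈ 4.894 atm.

4.894 atm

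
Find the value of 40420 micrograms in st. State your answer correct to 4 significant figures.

6.365e-6 stone

1 microgram = 1.57473e-10 stone.
Then 40420 × 1.57473e-10 ≈ 6.365e-6 st.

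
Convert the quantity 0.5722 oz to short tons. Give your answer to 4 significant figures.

1 oz = 3.12500 × 10^-5 short tons.
Then 0.5722 × 3.12500 × 10^-5 ≈ 1.788 × 10^-5 short ton.

1.788 × 10^-5 short ton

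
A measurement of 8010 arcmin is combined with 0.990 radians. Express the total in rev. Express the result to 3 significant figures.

8010 arcmin = 0.370833 rev and 0.990 rad = 0.157563 rev.
0.370833 + 0.157563 ≈ 0.528 rev.

0.528 revolutions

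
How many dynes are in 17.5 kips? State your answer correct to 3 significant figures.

7.78 × 10^9 dynes

1 kip = 4.44822 × 10^8 dyn.
Then 17.5 × 4.44822 × 10^8 ≈ 7.78 × 10^9 dyn.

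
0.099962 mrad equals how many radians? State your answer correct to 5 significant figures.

9.9962 × 10^-5 rad

1 milliradian = 0.00100000 radians.
Thus 0.099962 × 0.00100000 ≈ 9.9962 × 10^-5 rad.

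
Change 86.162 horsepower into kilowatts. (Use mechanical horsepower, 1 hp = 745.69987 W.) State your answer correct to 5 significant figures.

64.251 kilowatts

1 hp = 0.745700 kW.
So 86.162 × 0.745700 ≈ 64.251 kW.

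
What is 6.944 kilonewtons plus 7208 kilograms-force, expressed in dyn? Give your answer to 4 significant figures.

7.763 × 10^9 dyn

6.944 kN = 6.94400 × 10^8 dyn and 7208 kgf = 7.06863 × 10^9 dyn.
6.94400 × 10^8 + 7.06863 × 10^9 ≈ 7.763 × 10^9 dyn.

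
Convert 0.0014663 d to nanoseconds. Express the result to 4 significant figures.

1.267 × 10^11 nanoseconds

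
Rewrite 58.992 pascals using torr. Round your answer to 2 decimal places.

0.44 torr

1 pascal = 0.00750062 torr.
Then 58.992 × 0.00750062 ≈ 0.44 torr.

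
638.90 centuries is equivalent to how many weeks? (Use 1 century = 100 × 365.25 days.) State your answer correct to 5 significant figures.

1 century = 5217.86 weeks.
So 638.90 × 5217.86 ≈ 3.3337e+6 wk.

3.3337e+6 weeks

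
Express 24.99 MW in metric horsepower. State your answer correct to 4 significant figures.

33980 PS

1 MW = 1359.62 metric horsepower.
Then 24.99 × 1359.62 ≈ 33980 PS.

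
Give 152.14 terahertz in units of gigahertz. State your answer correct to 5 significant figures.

152140 GHz

1 terahertz = 1000.00 GHz.
Thus 152.14 × 1000.00 ≈ 152140 GHz.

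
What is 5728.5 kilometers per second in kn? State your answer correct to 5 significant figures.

1.1135e+7 kn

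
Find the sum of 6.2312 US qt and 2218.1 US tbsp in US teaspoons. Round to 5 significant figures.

6.2312 US qt = 1196.39 US tsp and 2218.1 US tbsp = 6654.30 US tsp.
1196.39 + 6654.30 ≈ 7850.7 US tsp.

7850.7 US tsp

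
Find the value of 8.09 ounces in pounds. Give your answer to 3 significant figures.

0.506 pounds

1 oz = 0.0625000 lb.
8.09 × 0.0625000 ≈ 0.506 lb.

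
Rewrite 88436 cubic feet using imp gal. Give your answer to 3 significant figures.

1 cubic foot = 6.22884 imperial gallons.
Thus 88436 × 6.22884 ≈ 551000 imp gal.

551000 imperial gallons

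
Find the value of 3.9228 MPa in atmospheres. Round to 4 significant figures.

1 megapascal = 9.86923 atm.
Thus 3.9228 × 9.86923 ≈ 38.72 atm.

38.72 atmospheres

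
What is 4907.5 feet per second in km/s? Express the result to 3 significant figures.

1 foot per second = 0.000304800 km/s.
So 4907.5 × 0.000304800 ≈ 1.50 km/s.

1.50 kilometers per second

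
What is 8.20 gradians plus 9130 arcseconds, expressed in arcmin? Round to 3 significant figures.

8.20 grad = 442.800 arcmin and 9130 arcsec = 152.167 arcmin.
442.800 + 152.167 ≈ 595 arcmin.

595 arcmin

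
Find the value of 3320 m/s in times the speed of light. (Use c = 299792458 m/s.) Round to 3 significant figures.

1 meter per second = 3.33564e-9 times the speed of light.
Thus 3320 × 3.33564e-9 ≈ 1.11e-5 c.

1.11e-5 times the speed of light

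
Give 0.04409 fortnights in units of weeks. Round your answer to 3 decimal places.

0.088 wk

1 fortnight = 2.00000 wk.
Then 0.04409 × 2.00000 ≈ 0.088 wk.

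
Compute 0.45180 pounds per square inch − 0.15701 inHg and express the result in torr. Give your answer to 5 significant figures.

19.377 torr

0.45180 psi = 23.3648 torr and 0.15701 inHg = 3.98805 torr.
23.3648 − 3.98805 ≈ 19.377 torr.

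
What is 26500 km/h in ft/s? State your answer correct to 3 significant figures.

1 kilometer per hour = 0.911344 feet per second.
Then 26500 × 0.911344 ≈ 24200 ft/s.

24200 ft/s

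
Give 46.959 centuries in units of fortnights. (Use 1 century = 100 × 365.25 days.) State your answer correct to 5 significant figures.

122510 fortnights

1 century = 2608.93 fortnight.
46.959 × 2608.93 ≈ 122510 fortnight.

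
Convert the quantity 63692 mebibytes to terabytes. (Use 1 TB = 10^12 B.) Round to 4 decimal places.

0.0668 TB

1 MiB = 1.04858e-6 terabytes.
Then 63692 × 1.04858e-6 ≈ 0.0668 TB.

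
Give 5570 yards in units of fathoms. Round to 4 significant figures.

2785 fathom

1 yard = 0.500000 fathoms.
5570 × 0.500000 ≈ 2785 fathom.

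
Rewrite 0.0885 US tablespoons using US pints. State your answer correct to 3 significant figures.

0.00277 US pt

1 US tablespoon = 0.0312500 US pt.
Then 0.0885 × 0.0312500 ≈ 0.00277 US pt.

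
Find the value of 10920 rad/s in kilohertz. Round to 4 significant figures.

1 rad/s = 0.000159155 kHz.
Then 10920 × 0.000159155 ≈ 1.738 kHz.

1.738 kilohertz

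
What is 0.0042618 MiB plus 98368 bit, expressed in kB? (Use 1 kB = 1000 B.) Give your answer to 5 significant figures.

16.765 kB

0.0042618 MiB = 4.46882 kB and 98368 bit = 12.2960 kB.
4.46882 + 12.2960 ≈ 16.765 kB.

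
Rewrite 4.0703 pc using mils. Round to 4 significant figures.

4.945e+21 mils

1 pc = 1.21483e+21 mil.
Thus 4.0703 × 1.21483e+21 ≈ 4.945e+21 mil.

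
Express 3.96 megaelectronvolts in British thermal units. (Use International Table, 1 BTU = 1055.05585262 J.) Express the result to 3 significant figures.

6.01e-16 BTU

1 megaelectronvolt = 1.51857e-16 BTU.
So 3.96 × 1.51857e-16 ≈ 6.01e-16 BTU.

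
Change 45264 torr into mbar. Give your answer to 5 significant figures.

60347 mbar

1 torr = 1.33322 mbar.
45264 × 1.33322 ≈ 60347 mbar.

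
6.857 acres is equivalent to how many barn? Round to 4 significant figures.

1 acre = 4.04686e+31 barns.
Thus 6.857 × 4.04686e+31 ≈ 2.775e+32 barn.

2.775e+32 barns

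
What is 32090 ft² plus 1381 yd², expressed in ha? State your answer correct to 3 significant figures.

0.414 ha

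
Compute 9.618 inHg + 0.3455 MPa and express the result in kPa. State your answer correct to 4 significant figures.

378.1 kilopascals

9.618 inHg = 32.5703 kPa and 0.3455 MPa = 345.500 kPa.
32.5703 + 345.500 ≈ 378.1 kPa.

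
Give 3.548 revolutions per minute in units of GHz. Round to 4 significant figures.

1 rpm = 1.66667e-11 GHz.
3.548 × 1.66667e-11 ≈ 5.913e-11 GHz.

5.913e-11 GHz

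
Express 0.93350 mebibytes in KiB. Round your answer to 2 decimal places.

955.90 kibibytes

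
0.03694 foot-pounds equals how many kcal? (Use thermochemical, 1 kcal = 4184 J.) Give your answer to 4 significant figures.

1.197e-5 kcal

1 foot-pound = 0.000324048 kilocalories.
Then 0.03694 × 0.000324048 ≈ 1.197e-5 kcal.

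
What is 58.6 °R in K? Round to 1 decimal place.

°R = K × 9/5.
Applying the formula gives 32.6 K.

32.6 kelvins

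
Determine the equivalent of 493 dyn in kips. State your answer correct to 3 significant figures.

1 dyn = 2.24809e-9 kip.
493 × 2.24809e-9 ≈ 1.11e-6 kip.

1.11e-6 kip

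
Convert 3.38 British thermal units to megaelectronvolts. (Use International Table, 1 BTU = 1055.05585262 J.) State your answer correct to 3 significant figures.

2.23 × 10^16 MeV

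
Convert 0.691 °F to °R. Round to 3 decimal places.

°R = °F + 459.67.
Applying the formula gives 460.361 °R.

460.361 °R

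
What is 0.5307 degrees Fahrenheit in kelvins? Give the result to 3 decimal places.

255.667 K

K = (°F + 459.67) × 5/9.
Applying the formula gives 255.667 K.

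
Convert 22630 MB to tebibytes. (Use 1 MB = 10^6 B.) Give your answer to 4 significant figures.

1 MB = 9.09495e-7 TiB.
So 22630 × 9.09495e-7 ≈ 0.02058 TiB.

0.02058 tebibytes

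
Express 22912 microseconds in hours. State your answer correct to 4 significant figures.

1 microsecond = 2.77778e-10 hours.
22912 × 2.77778e-10 ≈ 6.364e-6 h.

6.364e-6 h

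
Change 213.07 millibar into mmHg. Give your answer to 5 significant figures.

159.82 millimeters of mercury

1 mbar = 0.750062 mmHg.
213.07 × 0.750062 ≈ 159.82 mmHg.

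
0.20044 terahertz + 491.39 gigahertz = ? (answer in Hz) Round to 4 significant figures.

6.918e+11 Hz

0.20044 THz = 2.00440e+11 Hz and 491.39 GHz = 4.91390e+11 Hz.
2.00440e+11 + 4.91390e+11 ≈ 6.918e+11 Hz.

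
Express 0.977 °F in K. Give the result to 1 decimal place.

255.9 K

K = (°F + 459.67) × 5/9.
Applying the formula gives 255.9 K.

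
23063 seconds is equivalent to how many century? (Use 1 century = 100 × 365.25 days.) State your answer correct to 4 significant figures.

7.308 × 10^-6 centuries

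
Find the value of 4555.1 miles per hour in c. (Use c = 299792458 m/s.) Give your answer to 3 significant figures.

6.79 × 10^-6 c

1 mile per hour = 1.49116 × 10^-9 times the speed of light.
4555.1 × 1.49116 × 10^-9 ≈ 6.79 × 10^-6 c.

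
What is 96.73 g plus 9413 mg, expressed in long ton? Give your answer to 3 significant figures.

96.73 g = 9.52023e-5 long ton and 9413 mg = 9.26434e-6 long ton.
9.52023e-5 + 9.26434e-6 ≈ 0.000104 long ton.

0.000104 long tons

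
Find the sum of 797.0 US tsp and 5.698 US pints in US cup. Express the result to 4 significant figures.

797.0 US tsp = 16.6042 US cup and 5.698 US pt = 11.3960 US cup.
16.6042 + 11.3960 ≈ 28.00 US cup.

28.00 US cups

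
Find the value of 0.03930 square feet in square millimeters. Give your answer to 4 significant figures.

3651 mm²

1 ft² = 92903.0 mm².
So 0.03930 × 92903.0 ≈ 3651 mm².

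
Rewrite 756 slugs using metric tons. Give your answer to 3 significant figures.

11.0 t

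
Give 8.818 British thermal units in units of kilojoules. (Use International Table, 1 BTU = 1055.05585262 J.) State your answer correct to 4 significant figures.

9.303 kJ

1 BTU = 1.055056 kJ.
Thus 8.818 × 1.055056 ≈ 9.303 kJ.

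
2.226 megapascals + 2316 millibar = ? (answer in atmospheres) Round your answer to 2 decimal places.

24.25 atmospheres

2.226 MPa = 21.9689 atm and 2316 mbar = 2.28571 atm.
21.9689 + 2.28571 ≈ 24.25 atm.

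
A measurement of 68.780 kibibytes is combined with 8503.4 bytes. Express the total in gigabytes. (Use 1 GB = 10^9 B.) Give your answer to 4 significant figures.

7.893 × 10^-5 GB

68.780 KiB = 7.04307 × 10^-5 GB and 8503.4 B = 8.50340 × 10^-6 GB.
7.04307 × 10^-5 + 8.50340 × 10^-6 ≈ 7.893 × 10^-5 GB.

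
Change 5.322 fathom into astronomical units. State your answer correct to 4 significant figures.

1 fathom = 1.22248 × 10^-11 au.
So 5.322 × 1.22248 × 10^-11 ≈ 6.506 × 10^-11 au.

6.506 × 10^-11 au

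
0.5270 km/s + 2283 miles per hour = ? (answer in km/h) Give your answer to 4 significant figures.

5571 km/h

0.5270 km/s = 1897.20 km/h and 2283 mph = 3674.13 km/h.
1897.20 + 3674.13 ≈ 5571 km/h.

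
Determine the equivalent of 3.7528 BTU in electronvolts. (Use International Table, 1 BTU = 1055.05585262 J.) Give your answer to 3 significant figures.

1 British thermal unit = 6.58514 × 10^21 eV.
3.7528 × 6.58514 × 10^21 ≈ 2.47 × 10^22 eV.

2.47 × 10^22 electronvolts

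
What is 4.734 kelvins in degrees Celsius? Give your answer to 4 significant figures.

-268.4 degrees Celsius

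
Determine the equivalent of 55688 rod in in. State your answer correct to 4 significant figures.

1.103 × 10^7 in

1 rod = 198.000 inches.
Thus 55688 × 198.000 ≈ 1.103 × 10^7 in.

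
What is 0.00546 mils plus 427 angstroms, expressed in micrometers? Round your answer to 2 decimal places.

0.00546 mil = 0.138684 μm and 427 Å = 0.0427000 μm.
0.138684 + 0.0427000 ≈ 0.18 μm.

0.18 μm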